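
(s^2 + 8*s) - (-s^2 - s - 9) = 2*s^2 + 9*s + 9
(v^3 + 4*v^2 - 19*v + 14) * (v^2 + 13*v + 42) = v^5 + 17*v^4 + 75*v^3 - 65*v^2 - 616*v + 588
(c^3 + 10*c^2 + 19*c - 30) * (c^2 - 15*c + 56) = c^5 - 5*c^4 - 75*c^3 + 245*c^2 + 1514*c - 1680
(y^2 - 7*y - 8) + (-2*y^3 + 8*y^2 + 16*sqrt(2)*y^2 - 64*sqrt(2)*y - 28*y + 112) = -2*y^3 + 9*y^2 + 16*sqrt(2)*y^2 - 64*sqrt(2)*y - 35*y + 104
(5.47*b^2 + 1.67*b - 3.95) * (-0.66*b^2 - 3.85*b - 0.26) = -3.6102*b^4 - 22.1617*b^3 - 5.2447*b^2 + 14.7733*b + 1.027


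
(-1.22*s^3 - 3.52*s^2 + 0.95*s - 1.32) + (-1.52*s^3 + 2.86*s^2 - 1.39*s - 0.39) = -2.74*s^3 - 0.66*s^2 - 0.44*s - 1.71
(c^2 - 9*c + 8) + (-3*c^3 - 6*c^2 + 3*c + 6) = -3*c^3 - 5*c^2 - 6*c + 14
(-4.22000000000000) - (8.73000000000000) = -12.9500000000000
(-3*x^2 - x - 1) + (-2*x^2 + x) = -5*x^2 - 1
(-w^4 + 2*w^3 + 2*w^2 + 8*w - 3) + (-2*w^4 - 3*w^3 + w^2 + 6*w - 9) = -3*w^4 - w^3 + 3*w^2 + 14*w - 12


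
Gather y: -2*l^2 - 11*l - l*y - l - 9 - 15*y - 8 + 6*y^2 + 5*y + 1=-2*l^2 - 12*l + 6*y^2 + y*(-l - 10) - 16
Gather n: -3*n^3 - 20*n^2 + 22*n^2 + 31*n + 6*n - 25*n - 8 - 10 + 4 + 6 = -3*n^3 + 2*n^2 + 12*n - 8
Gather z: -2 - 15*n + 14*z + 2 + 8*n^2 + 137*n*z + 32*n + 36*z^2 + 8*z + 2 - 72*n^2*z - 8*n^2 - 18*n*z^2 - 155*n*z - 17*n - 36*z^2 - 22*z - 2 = -18*n*z^2 + z*(-72*n^2 - 18*n)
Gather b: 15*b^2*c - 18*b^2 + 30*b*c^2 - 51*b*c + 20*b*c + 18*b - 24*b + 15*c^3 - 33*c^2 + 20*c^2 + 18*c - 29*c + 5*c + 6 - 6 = b^2*(15*c - 18) + b*(30*c^2 - 31*c - 6) + 15*c^3 - 13*c^2 - 6*c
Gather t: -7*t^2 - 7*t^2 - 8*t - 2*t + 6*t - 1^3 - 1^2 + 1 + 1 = -14*t^2 - 4*t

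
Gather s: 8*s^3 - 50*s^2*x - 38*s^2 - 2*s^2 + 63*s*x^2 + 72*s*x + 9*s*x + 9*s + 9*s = 8*s^3 + s^2*(-50*x - 40) + s*(63*x^2 + 81*x + 18)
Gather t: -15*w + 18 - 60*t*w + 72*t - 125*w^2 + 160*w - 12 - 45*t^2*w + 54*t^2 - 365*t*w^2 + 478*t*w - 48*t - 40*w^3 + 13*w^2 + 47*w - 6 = t^2*(54 - 45*w) + t*(-365*w^2 + 418*w + 24) - 40*w^3 - 112*w^2 + 192*w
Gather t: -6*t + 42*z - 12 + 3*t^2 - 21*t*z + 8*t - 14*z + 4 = 3*t^2 + t*(2 - 21*z) + 28*z - 8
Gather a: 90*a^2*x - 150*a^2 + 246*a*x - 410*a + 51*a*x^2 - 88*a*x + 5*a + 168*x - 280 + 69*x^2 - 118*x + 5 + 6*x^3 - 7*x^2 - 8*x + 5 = a^2*(90*x - 150) + a*(51*x^2 + 158*x - 405) + 6*x^3 + 62*x^2 + 42*x - 270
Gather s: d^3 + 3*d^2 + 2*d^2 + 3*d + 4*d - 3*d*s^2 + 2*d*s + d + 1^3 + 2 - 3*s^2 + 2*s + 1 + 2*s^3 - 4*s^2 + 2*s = d^3 + 5*d^2 + 8*d + 2*s^3 + s^2*(-3*d - 7) + s*(2*d + 4) + 4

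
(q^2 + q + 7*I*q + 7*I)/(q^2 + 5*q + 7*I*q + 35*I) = (q + 1)/(q + 5)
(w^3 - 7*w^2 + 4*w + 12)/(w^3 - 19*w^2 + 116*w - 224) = (w^3 - 7*w^2 + 4*w + 12)/(w^3 - 19*w^2 + 116*w - 224)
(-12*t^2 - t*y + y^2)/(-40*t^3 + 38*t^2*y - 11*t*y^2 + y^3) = (3*t + y)/(10*t^2 - 7*t*y + y^2)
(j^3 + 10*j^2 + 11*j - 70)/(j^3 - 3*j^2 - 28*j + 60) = (j + 7)/(j - 6)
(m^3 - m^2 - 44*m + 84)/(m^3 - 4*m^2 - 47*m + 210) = (m - 2)/(m - 5)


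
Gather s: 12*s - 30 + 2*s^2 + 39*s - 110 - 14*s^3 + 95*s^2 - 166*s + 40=-14*s^3 + 97*s^2 - 115*s - 100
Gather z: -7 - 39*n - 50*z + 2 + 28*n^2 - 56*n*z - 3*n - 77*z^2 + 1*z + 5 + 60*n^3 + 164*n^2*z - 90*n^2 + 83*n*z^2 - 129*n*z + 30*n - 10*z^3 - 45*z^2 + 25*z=60*n^3 - 62*n^2 - 12*n - 10*z^3 + z^2*(83*n - 122) + z*(164*n^2 - 185*n - 24)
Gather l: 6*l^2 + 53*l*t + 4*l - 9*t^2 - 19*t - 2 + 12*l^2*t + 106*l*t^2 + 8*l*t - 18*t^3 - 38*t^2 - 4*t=l^2*(12*t + 6) + l*(106*t^2 + 61*t + 4) - 18*t^3 - 47*t^2 - 23*t - 2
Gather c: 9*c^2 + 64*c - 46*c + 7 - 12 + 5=9*c^2 + 18*c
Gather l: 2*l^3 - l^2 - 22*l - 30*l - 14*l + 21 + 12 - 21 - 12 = 2*l^3 - l^2 - 66*l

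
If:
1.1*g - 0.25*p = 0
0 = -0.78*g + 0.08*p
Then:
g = 0.00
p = 0.00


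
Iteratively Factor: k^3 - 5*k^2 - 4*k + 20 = (k - 2)*(k^2 - 3*k - 10) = (k - 5)*(k - 2)*(k + 2)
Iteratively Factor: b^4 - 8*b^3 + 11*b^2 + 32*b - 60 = (b - 3)*(b^3 - 5*b^2 - 4*b + 20) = (b - 3)*(b + 2)*(b^2 - 7*b + 10) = (b - 3)*(b - 2)*(b + 2)*(b - 5)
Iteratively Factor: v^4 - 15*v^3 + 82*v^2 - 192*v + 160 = (v - 5)*(v^3 - 10*v^2 + 32*v - 32) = (v - 5)*(v - 4)*(v^2 - 6*v + 8) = (v - 5)*(v - 4)^2*(v - 2)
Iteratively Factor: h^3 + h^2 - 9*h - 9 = (h - 3)*(h^2 + 4*h + 3) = (h - 3)*(h + 1)*(h + 3)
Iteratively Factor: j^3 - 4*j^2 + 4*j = (j - 2)*(j^2 - 2*j) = j*(j - 2)*(j - 2)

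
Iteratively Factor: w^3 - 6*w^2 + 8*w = (w)*(w^2 - 6*w + 8) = w*(w - 2)*(w - 4)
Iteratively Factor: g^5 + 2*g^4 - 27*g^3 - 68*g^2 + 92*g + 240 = (g + 4)*(g^4 - 2*g^3 - 19*g^2 + 8*g + 60) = (g + 3)*(g + 4)*(g^3 - 5*g^2 - 4*g + 20) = (g - 2)*(g + 3)*(g + 4)*(g^2 - 3*g - 10) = (g - 2)*(g + 2)*(g + 3)*(g + 4)*(g - 5)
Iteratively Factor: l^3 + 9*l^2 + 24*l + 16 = (l + 4)*(l^2 + 5*l + 4) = (l + 4)^2*(l + 1)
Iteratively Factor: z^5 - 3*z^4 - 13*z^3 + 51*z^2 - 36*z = (z - 3)*(z^4 - 13*z^2 + 12*z) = (z - 3)^2*(z^3 + 3*z^2 - 4*z) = (z - 3)^2*(z - 1)*(z^2 + 4*z) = z*(z - 3)^2*(z - 1)*(z + 4)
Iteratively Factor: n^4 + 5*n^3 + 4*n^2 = (n)*(n^3 + 5*n^2 + 4*n) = n*(n + 1)*(n^2 + 4*n) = n^2*(n + 1)*(n + 4)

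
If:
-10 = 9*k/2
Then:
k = -20/9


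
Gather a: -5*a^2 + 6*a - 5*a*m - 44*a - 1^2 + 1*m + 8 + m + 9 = -5*a^2 + a*(-5*m - 38) + 2*m + 16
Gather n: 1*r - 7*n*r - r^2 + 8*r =-7*n*r - r^2 + 9*r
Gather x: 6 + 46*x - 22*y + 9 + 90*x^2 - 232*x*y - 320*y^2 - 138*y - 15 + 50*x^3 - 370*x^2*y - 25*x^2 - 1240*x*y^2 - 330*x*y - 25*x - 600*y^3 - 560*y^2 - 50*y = 50*x^3 + x^2*(65 - 370*y) + x*(-1240*y^2 - 562*y + 21) - 600*y^3 - 880*y^2 - 210*y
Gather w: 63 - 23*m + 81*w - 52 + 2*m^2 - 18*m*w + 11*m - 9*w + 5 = 2*m^2 - 12*m + w*(72 - 18*m) + 16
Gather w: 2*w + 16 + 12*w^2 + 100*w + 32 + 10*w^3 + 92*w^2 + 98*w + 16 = 10*w^3 + 104*w^2 + 200*w + 64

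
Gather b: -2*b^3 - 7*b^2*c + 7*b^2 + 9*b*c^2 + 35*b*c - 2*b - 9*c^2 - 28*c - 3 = -2*b^3 + b^2*(7 - 7*c) + b*(9*c^2 + 35*c - 2) - 9*c^2 - 28*c - 3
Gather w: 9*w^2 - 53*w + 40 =9*w^2 - 53*w + 40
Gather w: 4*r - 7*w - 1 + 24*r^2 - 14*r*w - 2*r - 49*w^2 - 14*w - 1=24*r^2 + 2*r - 49*w^2 + w*(-14*r - 21) - 2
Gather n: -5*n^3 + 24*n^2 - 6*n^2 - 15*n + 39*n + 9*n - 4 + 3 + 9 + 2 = -5*n^3 + 18*n^2 + 33*n + 10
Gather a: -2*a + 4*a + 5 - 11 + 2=2*a - 4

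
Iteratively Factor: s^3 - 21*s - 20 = (s + 4)*(s^2 - 4*s - 5) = (s - 5)*(s + 4)*(s + 1)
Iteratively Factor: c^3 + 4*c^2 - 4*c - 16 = (c + 2)*(c^2 + 2*c - 8) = (c - 2)*(c + 2)*(c + 4)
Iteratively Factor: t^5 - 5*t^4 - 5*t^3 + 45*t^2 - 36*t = (t - 4)*(t^4 - t^3 - 9*t^2 + 9*t) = (t - 4)*(t - 1)*(t^3 - 9*t) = (t - 4)*(t - 3)*(t - 1)*(t^2 + 3*t) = t*(t - 4)*(t - 3)*(t - 1)*(t + 3)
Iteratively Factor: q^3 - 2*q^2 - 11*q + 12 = (q - 1)*(q^2 - q - 12) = (q - 4)*(q - 1)*(q + 3)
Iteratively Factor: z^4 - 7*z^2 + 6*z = (z)*(z^3 - 7*z + 6) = z*(z - 1)*(z^2 + z - 6) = z*(z - 1)*(z + 3)*(z - 2)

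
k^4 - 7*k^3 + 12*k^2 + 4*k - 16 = (k - 4)*(k - 2)^2*(k + 1)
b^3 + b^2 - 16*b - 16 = (b - 4)*(b + 1)*(b + 4)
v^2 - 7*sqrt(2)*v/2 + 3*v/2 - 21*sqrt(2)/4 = (v + 3/2)*(v - 7*sqrt(2)/2)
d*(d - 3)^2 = d^3 - 6*d^2 + 9*d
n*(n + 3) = n^2 + 3*n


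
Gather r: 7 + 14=21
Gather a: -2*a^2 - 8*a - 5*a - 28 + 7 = -2*a^2 - 13*a - 21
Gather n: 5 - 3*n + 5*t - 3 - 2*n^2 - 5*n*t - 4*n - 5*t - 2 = -2*n^2 + n*(-5*t - 7)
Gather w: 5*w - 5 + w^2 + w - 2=w^2 + 6*w - 7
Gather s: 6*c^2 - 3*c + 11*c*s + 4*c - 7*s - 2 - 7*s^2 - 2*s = 6*c^2 + c - 7*s^2 + s*(11*c - 9) - 2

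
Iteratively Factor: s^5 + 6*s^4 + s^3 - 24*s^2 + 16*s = (s - 1)*(s^4 + 7*s^3 + 8*s^2 - 16*s) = s*(s - 1)*(s^3 + 7*s^2 + 8*s - 16) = s*(s - 1)*(s + 4)*(s^2 + 3*s - 4) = s*(s - 1)*(s + 4)^2*(s - 1)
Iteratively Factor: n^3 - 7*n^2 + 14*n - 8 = (n - 4)*(n^2 - 3*n + 2) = (n - 4)*(n - 2)*(n - 1)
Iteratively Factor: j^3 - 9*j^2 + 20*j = (j - 4)*(j^2 - 5*j) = (j - 5)*(j - 4)*(j)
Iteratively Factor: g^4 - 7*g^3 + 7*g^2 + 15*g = (g - 3)*(g^3 - 4*g^2 - 5*g) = (g - 3)*(g + 1)*(g^2 - 5*g) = (g - 5)*(g - 3)*(g + 1)*(g)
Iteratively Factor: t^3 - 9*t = (t - 3)*(t^2 + 3*t) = t*(t - 3)*(t + 3)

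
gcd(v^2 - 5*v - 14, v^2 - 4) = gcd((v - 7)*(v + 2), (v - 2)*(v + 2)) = v + 2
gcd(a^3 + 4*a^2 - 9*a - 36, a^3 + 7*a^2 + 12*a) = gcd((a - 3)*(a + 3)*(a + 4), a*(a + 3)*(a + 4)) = a^2 + 7*a + 12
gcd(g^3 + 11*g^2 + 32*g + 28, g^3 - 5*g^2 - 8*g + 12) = g + 2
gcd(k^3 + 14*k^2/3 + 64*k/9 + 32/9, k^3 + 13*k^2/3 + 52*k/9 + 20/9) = k + 2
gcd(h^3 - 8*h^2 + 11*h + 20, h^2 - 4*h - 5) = h^2 - 4*h - 5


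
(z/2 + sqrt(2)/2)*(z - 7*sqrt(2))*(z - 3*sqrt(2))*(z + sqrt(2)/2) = z^4/2 - 17*sqrt(2)*z^3/4 + 13*z^2/2 + 53*sqrt(2)*z/2 + 21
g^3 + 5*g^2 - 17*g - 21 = (g - 3)*(g + 1)*(g + 7)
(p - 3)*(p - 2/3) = p^2 - 11*p/3 + 2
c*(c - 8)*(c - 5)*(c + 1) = c^4 - 12*c^3 + 27*c^2 + 40*c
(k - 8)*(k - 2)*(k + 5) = k^3 - 5*k^2 - 34*k + 80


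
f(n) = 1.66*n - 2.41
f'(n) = 1.66000000000000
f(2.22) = 1.28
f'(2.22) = 1.66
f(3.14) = 2.80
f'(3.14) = 1.66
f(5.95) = 7.47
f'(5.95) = 1.66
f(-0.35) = -2.99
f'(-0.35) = 1.66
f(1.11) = -0.57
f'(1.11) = 1.66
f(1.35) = -0.17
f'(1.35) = 1.66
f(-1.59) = -5.05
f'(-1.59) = 1.66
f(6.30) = 8.05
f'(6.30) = 1.66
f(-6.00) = -12.37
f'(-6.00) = 1.66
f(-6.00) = -12.37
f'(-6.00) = 1.66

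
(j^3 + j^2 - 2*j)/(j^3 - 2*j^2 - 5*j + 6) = j/(j - 3)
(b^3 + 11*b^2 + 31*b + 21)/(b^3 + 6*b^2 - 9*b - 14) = (b + 3)/(b - 2)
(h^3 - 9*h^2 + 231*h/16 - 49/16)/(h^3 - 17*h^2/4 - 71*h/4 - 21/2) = (16*h^2 - 32*h + 7)/(4*(4*h^2 + 11*h + 6))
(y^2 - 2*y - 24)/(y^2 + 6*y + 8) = (y - 6)/(y + 2)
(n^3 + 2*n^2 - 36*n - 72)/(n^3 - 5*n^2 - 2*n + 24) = (n^2 - 36)/(n^2 - 7*n + 12)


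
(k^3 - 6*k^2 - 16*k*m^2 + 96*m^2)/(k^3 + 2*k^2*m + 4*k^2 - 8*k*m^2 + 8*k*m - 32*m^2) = (k^2 - 4*k*m - 6*k + 24*m)/(k^2 - 2*k*m + 4*k - 8*m)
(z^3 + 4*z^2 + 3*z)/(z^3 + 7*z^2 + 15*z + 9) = z/(z + 3)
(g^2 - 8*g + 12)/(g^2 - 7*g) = (g^2 - 8*g + 12)/(g*(g - 7))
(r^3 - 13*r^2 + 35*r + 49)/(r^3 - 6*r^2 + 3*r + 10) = (r^2 - 14*r + 49)/(r^2 - 7*r + 10)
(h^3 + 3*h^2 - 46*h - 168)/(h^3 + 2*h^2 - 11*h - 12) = (h^2 - h - 42)/(h^2 - 2*h - 3)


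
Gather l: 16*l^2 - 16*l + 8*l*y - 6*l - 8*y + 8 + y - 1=16*l^2 + l*(8*y - 22) - 7*y + 7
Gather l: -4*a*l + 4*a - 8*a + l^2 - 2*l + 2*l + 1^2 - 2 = -4*a*l - 4*a + l^2 - 1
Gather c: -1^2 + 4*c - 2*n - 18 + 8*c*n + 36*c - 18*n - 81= c*(8*n + 40) - 20*n - 100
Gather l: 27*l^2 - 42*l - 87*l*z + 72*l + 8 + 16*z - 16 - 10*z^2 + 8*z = 27*l^2 + l*(30 - 87*z) - 10*z^2 + 24*z - 8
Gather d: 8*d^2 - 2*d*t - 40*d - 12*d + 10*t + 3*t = 8*d^2 + d*(-2*t - 52) + 13*t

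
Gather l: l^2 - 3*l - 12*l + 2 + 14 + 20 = l^2 - 15*l + 36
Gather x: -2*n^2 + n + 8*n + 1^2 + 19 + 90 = -2*n^2 + 9*n + 110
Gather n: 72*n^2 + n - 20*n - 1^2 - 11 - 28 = 72*n^2 - 19*n - 40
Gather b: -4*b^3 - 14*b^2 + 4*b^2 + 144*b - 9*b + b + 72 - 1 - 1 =-4*b^3 - 10*b^2 + 136*b + 70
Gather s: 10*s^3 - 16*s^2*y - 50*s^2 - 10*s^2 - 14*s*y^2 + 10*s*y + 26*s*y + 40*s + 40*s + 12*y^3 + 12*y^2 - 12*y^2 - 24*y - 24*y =10*s^3 + s^2*(-16*y - 60) + s*(-14*y^2 + 36*y + 80) + 12*y^3 - 48*y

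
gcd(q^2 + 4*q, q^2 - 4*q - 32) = q + 4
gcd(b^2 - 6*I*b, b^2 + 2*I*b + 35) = 1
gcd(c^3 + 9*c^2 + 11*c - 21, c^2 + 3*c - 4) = c - 1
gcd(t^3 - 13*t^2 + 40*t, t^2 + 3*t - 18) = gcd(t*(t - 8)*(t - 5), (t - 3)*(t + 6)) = 1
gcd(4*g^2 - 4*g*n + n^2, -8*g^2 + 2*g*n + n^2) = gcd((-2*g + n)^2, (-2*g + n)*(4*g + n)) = 2*g - n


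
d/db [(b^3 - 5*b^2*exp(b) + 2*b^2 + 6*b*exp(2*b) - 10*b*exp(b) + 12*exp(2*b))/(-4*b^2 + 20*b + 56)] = (5*b^2*exp(b) - b^2 - 12*b*exp(2*b) - 35*b*exp(b) + 14*b + 90*exp(2*b) - 35*exp(b))/(4*(b^2 - 14*b + 49))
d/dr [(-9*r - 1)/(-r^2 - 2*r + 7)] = (9*r^2 + 18*r - 2*(r + 1)*(9*r + 1) - 63)/(r^2 + 2*r - 7)^2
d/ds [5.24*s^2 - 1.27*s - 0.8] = 10.48*s - 1.27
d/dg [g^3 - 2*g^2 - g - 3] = 3*g^2 - 4*g - 1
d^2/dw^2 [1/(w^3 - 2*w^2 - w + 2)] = 2*((2 - 3*w)*(w^3 - 2*w^2 - w + 2) + (-3*w^2 + 4*w + 1)^2)/(w^3 - 2*w^2 - w + 2)^3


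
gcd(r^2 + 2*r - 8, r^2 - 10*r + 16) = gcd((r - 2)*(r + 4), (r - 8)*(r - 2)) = r - 2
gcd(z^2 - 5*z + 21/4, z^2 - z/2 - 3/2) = z - 3/2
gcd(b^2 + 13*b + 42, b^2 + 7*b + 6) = b + 6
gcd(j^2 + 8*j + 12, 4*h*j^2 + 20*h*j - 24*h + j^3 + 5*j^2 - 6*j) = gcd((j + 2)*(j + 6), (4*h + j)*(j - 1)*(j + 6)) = j + 6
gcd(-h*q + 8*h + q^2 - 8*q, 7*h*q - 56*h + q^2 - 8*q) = q - 8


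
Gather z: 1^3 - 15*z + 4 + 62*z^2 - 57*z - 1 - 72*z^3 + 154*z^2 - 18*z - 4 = -72*z^3 + 216*z^2 - 90*z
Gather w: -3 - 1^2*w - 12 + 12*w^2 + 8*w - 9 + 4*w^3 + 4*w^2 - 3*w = 4*w^3 + 16*w^2 + 4*w - 24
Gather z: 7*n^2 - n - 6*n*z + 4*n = 7*n^2 - 6*n*z + 3*n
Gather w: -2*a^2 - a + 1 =-2*a^2 - a + 1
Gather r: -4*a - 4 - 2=-4*a - 6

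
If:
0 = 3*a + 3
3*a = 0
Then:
No Solution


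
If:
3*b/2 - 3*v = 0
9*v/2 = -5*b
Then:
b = 0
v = 0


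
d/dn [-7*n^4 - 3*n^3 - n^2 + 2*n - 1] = -28*n^3 - 9*n^2 - 2*n + 2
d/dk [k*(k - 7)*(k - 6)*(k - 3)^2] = 5*k^4 - 76*k^3 + 387*k^2 - 738*k + 378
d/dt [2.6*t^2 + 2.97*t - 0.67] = 5.2*t + 2.97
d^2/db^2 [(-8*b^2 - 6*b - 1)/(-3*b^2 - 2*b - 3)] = 2*(6*b^3 - 189*b^2 - 144*b + 31)/(27*b^6 + 54*b^5 + 117*b^4 + 116*b^3 + 117*b^2 + 54*b + 27)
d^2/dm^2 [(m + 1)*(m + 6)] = 2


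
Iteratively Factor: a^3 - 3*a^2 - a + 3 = (a - 3)*(a^2 - 1) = (a - 3)*(a + 1)*(a - 1)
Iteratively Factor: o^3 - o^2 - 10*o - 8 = (o + 1)*(o^2 - 2*o - 8) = (o - 4)*(o + 1)*(o + 2)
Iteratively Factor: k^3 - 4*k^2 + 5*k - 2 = (k - 1)*(k^2 - 3*k + 2) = (k - 1)^2*(k - 2)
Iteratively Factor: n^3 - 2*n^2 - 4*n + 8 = (n - 2)*(n^2 - 4) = (n - 2)*(n + 2)*(n - 2)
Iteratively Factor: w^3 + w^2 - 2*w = (w)*(w^2 + w - 2) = w*(w + 2)*(w - 1)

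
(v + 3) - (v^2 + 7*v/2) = -v^2 - 5*v/2 + 3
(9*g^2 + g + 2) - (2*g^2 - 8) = 7*g^2 + g + 10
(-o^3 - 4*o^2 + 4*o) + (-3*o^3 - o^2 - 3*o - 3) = -4*o^3 - 5*o^2 + o - 3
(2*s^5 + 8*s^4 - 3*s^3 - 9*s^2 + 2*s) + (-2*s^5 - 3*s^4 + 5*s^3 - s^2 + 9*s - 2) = 5*s^4 + 2*s^3 - 10*s^2 + 11*s - 2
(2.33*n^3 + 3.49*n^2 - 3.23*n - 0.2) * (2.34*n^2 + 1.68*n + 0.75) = 5.4522*n^5 + 12.081*n^4 + 0.0525000000000011*n^3 - 3.2769*n^2 - 2.7585*n - 0.15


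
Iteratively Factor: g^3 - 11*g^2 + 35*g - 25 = (g - 1)*(g^2 - 10*g + 25) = (g - 5)*(g - 1)*(g - 5)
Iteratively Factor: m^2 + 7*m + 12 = (m + 4)*(m + 3)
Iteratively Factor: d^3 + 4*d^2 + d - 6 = (d - 1)*(d^2 + 5*d + 6) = (d - 1)*(d + 3)*(d + 2)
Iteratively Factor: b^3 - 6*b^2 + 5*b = (b - 5)*(b^2 - b) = (b - 5)*(b - 1)*(b)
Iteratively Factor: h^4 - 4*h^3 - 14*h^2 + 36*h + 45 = (h - 3)*(h^3 - h^2 - 17*h - 15) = (h - 3)*(h + 3)*(h^2 - 4*h - 5) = (h - 5)*(h - 3)*(h + 3)*(h + 1)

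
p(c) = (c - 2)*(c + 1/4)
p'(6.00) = 10.25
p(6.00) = 25.00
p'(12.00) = 22.25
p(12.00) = 122.50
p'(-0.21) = -2.17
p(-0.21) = -0.09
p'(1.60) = 1.45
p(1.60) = -0.74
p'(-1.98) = -5.71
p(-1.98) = 6.89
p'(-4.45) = -10.65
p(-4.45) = 27.09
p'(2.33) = 2.91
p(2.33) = 0.85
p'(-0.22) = -2.19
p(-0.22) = -0.07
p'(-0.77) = -3.29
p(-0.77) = 1.44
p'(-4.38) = -10.51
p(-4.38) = 26.35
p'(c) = 2*c - 7/4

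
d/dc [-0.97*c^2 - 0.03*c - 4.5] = -1.94*c - 0.03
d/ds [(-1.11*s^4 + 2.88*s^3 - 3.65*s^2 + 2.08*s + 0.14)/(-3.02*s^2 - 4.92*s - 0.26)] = (6.7044*s^5 + 7.686*s^4 - 27.1848*s^3 + 21.9932*s^2 + 2.7436*s + 0.148)/(9.1204*s^4 + 29.7168*s^3 + 25.7768*s^2 + 2.5584*s + 0.0676)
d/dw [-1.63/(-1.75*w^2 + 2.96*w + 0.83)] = (4.8248 - 5.705*w)/(-1.75*w^2 + 2.96*w + 0.83)^2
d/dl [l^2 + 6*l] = 2*l + 6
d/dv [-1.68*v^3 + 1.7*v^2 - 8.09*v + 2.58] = -5.04*v^2 + 3.4*v - 8.09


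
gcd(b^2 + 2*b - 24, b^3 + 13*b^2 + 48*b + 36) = b + 6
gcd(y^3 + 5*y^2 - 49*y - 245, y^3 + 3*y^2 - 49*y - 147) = y^2 - 49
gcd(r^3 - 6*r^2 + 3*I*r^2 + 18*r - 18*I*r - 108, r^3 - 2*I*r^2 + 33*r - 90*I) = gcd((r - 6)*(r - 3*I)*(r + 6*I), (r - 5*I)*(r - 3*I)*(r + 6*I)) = r^2 + 3*I*r + 18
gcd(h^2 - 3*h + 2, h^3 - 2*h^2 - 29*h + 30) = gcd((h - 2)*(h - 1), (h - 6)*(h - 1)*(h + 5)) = h - 1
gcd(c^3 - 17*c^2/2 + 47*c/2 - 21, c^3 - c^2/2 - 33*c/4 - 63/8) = c - 7/2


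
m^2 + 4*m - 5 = (m - 1)*(m + 5)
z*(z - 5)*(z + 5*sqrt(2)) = z^3 - 5*z^2 + 5*sqrt(2)*z^2 - 25*sqrt(2)*z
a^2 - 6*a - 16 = (a - 8)*(a + 2)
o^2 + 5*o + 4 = (o + 1)*(o + 4)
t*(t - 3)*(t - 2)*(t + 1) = t^4 - 4*t^3 + t^2 + 6*t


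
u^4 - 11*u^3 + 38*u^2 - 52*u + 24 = (u - 6)*(u - 2)^2*(u - 1)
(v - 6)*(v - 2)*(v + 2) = v^3 - 6*v^2 - 4*v + 24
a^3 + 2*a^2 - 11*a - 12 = (a - 3)*(a + 1)*(a + 4)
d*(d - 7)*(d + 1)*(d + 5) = d^4 - d^3 - 37*d^2 - 35*d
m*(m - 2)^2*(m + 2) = m^4 - 2*m^3 - 4*m^2 + 8*m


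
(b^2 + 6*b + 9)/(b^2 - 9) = (b + 3)/(b - 3)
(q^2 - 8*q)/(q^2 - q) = (q - 8)/(q - 1)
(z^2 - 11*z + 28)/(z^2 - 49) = (z - 4)/(z + 7)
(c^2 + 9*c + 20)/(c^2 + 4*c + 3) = (c^2 + 9*c + 20)/(c^2 + 4*c + 3)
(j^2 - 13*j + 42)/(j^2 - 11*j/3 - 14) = 3*(j - 7)/(3*j + 7)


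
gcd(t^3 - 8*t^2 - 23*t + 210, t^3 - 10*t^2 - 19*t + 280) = t^2 - 2*t - 35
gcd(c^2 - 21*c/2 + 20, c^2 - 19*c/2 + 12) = c - 8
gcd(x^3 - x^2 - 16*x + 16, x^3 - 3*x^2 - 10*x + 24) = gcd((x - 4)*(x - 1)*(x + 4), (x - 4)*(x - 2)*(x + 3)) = x - 4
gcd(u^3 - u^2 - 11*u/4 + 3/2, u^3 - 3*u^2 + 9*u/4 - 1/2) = u^2 - 5*u/2 + 1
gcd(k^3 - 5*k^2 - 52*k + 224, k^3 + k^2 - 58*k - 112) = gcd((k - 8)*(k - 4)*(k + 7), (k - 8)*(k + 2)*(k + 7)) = k^2 - k - 56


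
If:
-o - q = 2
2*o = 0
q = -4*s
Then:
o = 0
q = -2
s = 1/2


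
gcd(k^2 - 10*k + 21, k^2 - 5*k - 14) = k - 7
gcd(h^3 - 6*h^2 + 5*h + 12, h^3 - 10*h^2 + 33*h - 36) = h^2 - 7*h + 12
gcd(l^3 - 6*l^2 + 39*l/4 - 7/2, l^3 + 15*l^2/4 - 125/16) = 1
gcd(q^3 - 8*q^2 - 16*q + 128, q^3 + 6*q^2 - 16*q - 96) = q^2 - 16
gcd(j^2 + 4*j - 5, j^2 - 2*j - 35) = j + 5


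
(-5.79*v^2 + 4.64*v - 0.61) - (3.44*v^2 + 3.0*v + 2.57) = -9.23*v^2 + 1.64*v - 3.18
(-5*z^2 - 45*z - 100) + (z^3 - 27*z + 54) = z^3 - 5*z^2 - 72*z - 46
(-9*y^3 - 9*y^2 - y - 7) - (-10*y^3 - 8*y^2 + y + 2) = y^3 - y^2 - 2*y - 9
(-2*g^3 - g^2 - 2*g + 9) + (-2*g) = -2*g^3 - g^2 - 4*g + 9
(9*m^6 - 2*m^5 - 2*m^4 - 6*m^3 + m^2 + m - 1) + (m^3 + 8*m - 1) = 9*m^6 - 2*m^5 - 2*m^4 - 5*m^3 + m^2 + 9*m - 2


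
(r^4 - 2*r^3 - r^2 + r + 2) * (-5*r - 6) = -5*r^5 + 4*r^4 + 17*r^3 + r^2 - 16*r - 12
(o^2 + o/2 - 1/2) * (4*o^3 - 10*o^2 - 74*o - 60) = 4*o^5 - 8*o^4 - 81*o^3 - 92*o^2 + 7*o + 30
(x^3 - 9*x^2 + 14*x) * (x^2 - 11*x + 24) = x^5 - 20*x^4 + 137*x^3 - 370*x^2 + 336*x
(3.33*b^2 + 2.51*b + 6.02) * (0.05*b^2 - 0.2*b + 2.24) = 0.1665*b^4 - 0.5405*b^3 + 7.2582*b^2 + 4.4184*b + 13.4848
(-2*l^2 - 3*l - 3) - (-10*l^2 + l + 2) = 8*l^2 - 4*l - 5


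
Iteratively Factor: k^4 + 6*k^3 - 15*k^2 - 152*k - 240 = (k + 4)*(k^3 + 2*k^2 - 23*k - 60) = (k - 5)*(k + 4)*(k^2 + 7*k + 12) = (k - 5)*(k + 4)^2*(k + 3)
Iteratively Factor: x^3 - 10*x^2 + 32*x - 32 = (x - 2)*(x^2 - 8*x + 16) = (x - 4)*(x - 2)*(x - 4)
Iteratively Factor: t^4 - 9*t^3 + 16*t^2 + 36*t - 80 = (t + 2)*(t^3 - 11*t^2 + 38*t - 40) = (t - 4)*(t + 2)*(t^2 - 7*t + 10) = (t - 4)*(t - 2)*(t + 2)*(t - 5)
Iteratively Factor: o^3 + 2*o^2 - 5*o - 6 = (o + 3)*(o^2 - o - 2) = (o + 1)*(o + 3)*(o - 2)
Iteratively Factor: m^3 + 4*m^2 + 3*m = (m + 3)*(m^2 + m) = m*(m + 3)*(m + 1)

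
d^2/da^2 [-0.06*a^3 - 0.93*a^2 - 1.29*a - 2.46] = -0.36*a - 1.86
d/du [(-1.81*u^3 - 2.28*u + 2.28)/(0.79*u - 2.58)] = (-2.8598*u^3 + 14.0094*u^2 + 4.0812)/(0.6241*u^2 - 4.0764*u + 6.6564)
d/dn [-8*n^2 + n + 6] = 1 - 16*n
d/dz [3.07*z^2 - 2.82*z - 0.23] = 6.14*z - 2.82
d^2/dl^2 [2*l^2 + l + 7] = 4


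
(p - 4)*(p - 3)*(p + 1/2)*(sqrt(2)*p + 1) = sqrt(2)*p^4 - 13*sqrt(2)*p^3/2 + p^3 - 13*p^2/2 + 17*sqrt(2)*p^2/2 + 6*sqrt(2)*p + 17*p/2 + 6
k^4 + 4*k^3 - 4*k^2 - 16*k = k*(k - 2)*(k + 2)*(k + 4)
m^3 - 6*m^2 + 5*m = m*(m - 5)*(m - 1)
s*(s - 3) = s^2 - 3*s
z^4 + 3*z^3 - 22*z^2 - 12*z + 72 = (z - 3)*(z - 2)*(z + 2)*(z + 6)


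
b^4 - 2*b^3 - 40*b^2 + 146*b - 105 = (b - 5)*(b - 3)*(b - 1)*(b + 7)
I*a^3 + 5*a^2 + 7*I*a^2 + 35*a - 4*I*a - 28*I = (a + 7)*(a - 4*I)*(I*a + 1)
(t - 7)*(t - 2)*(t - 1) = t^3 - 10*t^2 + 23*t - 14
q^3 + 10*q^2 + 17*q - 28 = (q - 1)*(q + 4)*(q + 7)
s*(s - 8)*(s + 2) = s^3 - 6*s^2 - 16*s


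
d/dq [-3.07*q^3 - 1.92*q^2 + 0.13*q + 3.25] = -9.21*q^2 - 3.84*q + 0.13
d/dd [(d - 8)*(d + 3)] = 2*d - 5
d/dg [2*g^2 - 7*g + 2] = 4*g - 7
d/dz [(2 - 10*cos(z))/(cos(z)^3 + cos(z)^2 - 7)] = -2*(11*cos(z)/2 + cos(2*z) + 5*cos(3*z)/2 + 36)*sin(z)/(cos(z)^3 + cos(z)^2 - 7)^2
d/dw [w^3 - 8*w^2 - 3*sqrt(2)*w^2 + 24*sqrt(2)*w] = 3*w^2 - 16*w - 6*sqrt(2)*w + 24*sqrt(2)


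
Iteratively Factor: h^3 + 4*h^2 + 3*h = (h)*(h^2 + 4*h + 3) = h*(h + 3)*(h + 1)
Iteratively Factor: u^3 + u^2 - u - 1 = (u + 1)*(u^2 - 1) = (u - 1)*(u + 1)*(u + 1)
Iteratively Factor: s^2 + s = (s + 1)*(s)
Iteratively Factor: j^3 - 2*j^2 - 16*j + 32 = (j + 4)*(j^2 - 6*j + 8) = (j - 2)*(j + 4)*(j - 4)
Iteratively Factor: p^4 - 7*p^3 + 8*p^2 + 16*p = (p - 4)*(p^3 - 3*p^2 - 4*p) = p*(p - 4)*(p^2 - 3*p - 4) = p*(p - 4)^2*(p + 1)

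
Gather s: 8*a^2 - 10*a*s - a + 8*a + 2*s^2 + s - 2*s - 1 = 8*a^2 + 7*a + 2*s^2 + s*(-10*a - 1) - 1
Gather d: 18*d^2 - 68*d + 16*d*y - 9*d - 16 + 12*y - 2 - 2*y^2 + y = 18*d^2 + d*(16*y - 77) - 2*y^2 + 13*y - 18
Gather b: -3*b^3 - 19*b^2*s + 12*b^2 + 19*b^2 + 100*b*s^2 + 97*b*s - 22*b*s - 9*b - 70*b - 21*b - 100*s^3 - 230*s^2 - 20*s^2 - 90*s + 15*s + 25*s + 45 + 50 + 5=-3*b^3 + b^2*(31 - 19*s) + b*(100*s^2 + 75*s - 100) - 100*s^3 - 250*s^2 - 50*s + 100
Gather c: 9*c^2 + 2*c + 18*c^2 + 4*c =27*c^2 + 6*c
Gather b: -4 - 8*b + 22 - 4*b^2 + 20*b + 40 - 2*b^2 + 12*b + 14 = -6*b^2 + 24*b + 72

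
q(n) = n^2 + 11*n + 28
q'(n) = 2*n + 11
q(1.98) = 53.70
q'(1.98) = 14.96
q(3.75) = 83.31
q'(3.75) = 18.50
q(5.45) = 117.65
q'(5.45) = 21.90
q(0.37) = 32.21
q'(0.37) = 11.74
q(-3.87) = 0.41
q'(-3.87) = 3.26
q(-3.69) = 1.03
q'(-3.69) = 3.62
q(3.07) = 71.19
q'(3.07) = 17.14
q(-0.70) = 20.79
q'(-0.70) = 9.60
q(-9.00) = 10.00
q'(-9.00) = -7.00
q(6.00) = 130.00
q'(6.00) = 23.00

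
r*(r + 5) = r^2 + 5*r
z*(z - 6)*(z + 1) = z^3 - 5*z^2 - 6*z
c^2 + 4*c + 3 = (c + 1)*(c + 3)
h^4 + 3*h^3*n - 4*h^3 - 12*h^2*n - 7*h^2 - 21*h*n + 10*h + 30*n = (h - 5)*(h - 1)*(h + 2)*(h + 3*n)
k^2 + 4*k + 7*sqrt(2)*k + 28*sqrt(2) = (k + 4)*(k + 7*sqrt(2))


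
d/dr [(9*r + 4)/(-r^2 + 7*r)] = (9*r^2 + 8*r - 28)/(r^2*(r^2 - 14*r + 49))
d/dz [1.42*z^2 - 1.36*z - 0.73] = 2.84*z - 1.36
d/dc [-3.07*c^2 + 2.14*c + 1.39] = 2.14 - 6.14*c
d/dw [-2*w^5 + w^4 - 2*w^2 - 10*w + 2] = -10*w^4 + 4*w^3 - 4*w - 10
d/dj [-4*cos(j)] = 4*sin(j)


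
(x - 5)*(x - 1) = x^2 - 6*x + 5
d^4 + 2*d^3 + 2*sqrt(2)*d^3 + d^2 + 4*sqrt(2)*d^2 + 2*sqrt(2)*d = d*(d + 1)^2*(d + 2*sqrt(2))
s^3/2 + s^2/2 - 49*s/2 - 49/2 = (s/2 + 1/2)*(s - 7)*(s + 7)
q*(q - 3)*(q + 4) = q^3 + q^2 - 12*q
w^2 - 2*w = w*(w - 2)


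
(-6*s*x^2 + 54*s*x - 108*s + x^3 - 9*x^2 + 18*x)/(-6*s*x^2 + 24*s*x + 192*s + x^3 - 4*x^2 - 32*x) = (x^2 - 9*x + 18)/(x^2 - 4*x - 32)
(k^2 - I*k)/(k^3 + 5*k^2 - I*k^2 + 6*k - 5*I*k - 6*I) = k/(k^2 + 5*k + 6)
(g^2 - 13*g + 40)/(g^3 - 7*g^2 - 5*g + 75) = (g - 8)/(g^2 - 2*g - 15)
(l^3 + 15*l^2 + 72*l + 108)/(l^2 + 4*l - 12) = (l^2 + 9*l + 18)/(l - 2)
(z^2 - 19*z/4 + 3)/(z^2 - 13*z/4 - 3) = (4*z - 3)/(4*z + 3)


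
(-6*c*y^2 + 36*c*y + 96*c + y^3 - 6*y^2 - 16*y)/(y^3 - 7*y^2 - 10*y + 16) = (-6*c + y)/(y - 1)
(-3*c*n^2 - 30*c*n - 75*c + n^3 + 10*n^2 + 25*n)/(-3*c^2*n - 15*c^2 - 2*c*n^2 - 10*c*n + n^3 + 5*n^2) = (n + 5)/(c + n)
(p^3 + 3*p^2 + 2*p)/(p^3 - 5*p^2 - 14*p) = (p + 1)/(p - 7)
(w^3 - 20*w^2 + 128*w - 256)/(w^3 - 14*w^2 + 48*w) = (w^2 - 12*w + 32)/(w*(w - 6))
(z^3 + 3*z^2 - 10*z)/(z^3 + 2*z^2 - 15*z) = (z - 2)/(z - 3)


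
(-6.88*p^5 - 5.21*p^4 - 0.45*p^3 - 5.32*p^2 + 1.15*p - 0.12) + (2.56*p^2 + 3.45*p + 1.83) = -6.88*p^5 - 5.21*p^4 - 0.45*p^3 - 2.76*p^2 + 4.6*p + 1.71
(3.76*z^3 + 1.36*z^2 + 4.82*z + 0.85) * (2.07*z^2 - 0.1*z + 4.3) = 7.7832*z^5 + 2.4392*z^4 + 26.0094*z^3 + 7.1255*z^2 + 20.641*z + 3.655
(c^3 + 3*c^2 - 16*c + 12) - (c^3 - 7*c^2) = 10*c^2 - 16*c + 12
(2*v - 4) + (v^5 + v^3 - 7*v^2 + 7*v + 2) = v^5 + v^3 - 7*v^2 + 9*v - 2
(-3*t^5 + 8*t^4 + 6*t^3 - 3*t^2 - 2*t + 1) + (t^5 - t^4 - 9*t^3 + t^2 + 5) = -2*t^5 + 7*t^4 - 3*t^3 - 2*t^2 - 2*t + 6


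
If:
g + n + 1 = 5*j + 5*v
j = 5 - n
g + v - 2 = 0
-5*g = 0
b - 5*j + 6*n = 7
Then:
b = -91/3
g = 0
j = -2/3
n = 17/3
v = 2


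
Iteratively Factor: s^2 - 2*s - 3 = (s - 3)*(s + 1)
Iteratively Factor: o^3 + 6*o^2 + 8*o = (o)*(o^2 + 6*o + 8) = o*(o + 4)*(o + 2)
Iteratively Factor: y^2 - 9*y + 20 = (y - 5)*(y - 4)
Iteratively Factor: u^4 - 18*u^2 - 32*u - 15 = (u + 3)*(u^3 - 3*u^2 - 9*u - 5) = (u - 5)*(u + 3)*(u^2 + 2*u + 1) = (u - 5)*(u + 1)*(u + 3)*(u + 1)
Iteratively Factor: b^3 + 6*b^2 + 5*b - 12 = (b - 1)*(b^2 + 7*b + 12) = (b - 1)*(b + 3)*(b + 4)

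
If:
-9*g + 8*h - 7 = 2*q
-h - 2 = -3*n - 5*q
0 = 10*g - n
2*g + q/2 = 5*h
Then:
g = 367/71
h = -72/71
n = 3670/71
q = -2188/71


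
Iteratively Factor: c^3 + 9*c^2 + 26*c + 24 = (c + 3)*(c^2 + 6*c + 8) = (c + 3)*(c + 4)*(c + 2)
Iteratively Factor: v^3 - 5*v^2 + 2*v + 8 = (v + 1)*(v^2 - 6*v + 8) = (v - 2)*(v + 1)*(v - 4)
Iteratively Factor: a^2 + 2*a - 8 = (a - 2)*(a + 4)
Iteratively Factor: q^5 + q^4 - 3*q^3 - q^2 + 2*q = (q + 1)*(q^4 - 3*q^2 + 2*q) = (q - 1)*(q + 1)*(q^3 + q^2 - 2*q) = (q - 1)*(q + 1)*(q + 2)*(q^2 - q) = (q - 1)^2*(q + 1)*(q + 2)*(q)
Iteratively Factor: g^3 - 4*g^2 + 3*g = (g - 1)*(g^2 - 3*g) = (g - 3)*(g - 1)*(g)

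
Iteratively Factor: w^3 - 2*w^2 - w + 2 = (w - 1)*(w^2 - w - 2) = (w - 1)*(w + 1)*(w - 2)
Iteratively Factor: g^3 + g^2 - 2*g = (g + 2)*(g^2 - g) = g*(g + 2)*(g - 1)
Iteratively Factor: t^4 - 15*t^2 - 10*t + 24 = (t + 3)*(t^3 - 3*t^2 - 6*t + 8) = (t + 2)*(t + 3)*(t^2 - 5*t + 4) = (t - 1)*(t + 2)*(t + 3)*(t - 4)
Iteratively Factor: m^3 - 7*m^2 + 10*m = (m - 5)*(m^2 - 2*m) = m*(m - 5)*(m - 2)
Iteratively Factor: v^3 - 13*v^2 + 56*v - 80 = (v - 4)*(v^2 - 9*v + 20) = (v - 4)^2*(v - 5)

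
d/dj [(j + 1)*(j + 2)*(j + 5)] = 3*j^2 + 16*j + 17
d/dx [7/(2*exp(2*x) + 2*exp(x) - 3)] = (-28*exp(x) - 14)*exp(x)/(2*exp(2*x) + 2*exp(x) - 3)^2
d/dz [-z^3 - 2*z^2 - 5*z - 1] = -3*z^2 - 4*z - 5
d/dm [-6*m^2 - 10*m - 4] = -12*m - 10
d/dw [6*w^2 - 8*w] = 12*w - 8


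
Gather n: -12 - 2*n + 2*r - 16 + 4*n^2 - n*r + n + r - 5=4*n^2 + n*(-r - 1) + 3*r - 33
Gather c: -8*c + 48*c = 40*c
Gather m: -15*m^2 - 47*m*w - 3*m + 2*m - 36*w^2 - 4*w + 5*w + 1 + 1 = -15*m^2 + m*(-47*w - 1) - 36*w^2 + w + 2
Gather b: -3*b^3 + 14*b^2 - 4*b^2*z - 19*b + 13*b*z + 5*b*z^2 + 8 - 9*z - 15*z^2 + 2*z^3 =-3*b^3 + b^2*(14 - 4*z) + b*(5*z^2 + 13*z - 19) + 2*z^3 - 15*z^2 - 9*z + 8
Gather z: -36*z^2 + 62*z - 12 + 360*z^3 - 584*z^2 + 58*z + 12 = 360*z^3 - 620*z^2 + 120*z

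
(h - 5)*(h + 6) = h^2 + h - 30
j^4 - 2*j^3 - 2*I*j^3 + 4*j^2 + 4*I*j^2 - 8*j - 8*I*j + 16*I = (j - 2)*(j - 2*I)^2*(j + 2*I)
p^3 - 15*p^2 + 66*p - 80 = (p - 8)*(p - 5)*(p - 2)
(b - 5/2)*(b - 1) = b^2 - 7*b/2 + 5/2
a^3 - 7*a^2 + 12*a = a*(a - 4)*(a - 3)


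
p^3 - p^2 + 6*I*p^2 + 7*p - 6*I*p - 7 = (p - 1)*(p - I)*(p + 7*I)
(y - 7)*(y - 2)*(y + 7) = y^3 - 2*y^2 - 49*y + 98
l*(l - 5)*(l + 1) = l^3 - 4*l^2 - 5*l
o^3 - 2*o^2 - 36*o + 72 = (o - 6)*(o - 2)*(o + 6)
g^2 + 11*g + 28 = (g + 4)*(g + 7)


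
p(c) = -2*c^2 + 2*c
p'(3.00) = -10.00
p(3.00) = -12.00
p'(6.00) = -22.00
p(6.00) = -60.00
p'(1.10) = -2.40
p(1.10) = -0.22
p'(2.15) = -6.60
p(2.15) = -4.94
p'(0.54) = -0.16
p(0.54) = 0.50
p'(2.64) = -8.56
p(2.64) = -8.66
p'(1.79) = -5.16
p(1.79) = -2.83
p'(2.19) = -6.76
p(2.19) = -5.21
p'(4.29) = -15.16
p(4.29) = -28.23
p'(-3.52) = 16.08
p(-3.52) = -31.82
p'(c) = 2 - 4*c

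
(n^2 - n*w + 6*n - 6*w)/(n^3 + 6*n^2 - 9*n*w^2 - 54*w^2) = (-n + w)/(-n^2 + 9*w^2)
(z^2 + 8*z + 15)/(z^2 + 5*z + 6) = (z + 5)/(z + 2)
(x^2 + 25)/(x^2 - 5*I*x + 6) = (x^2 + 25)/(x^2 - 5*I*x + 6)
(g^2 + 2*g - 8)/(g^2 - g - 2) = (g + 4)/(g + 1)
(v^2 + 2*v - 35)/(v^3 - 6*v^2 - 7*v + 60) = (v + 7)/(v^2 - v - 12)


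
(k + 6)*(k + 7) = k^2 + 13*k + 42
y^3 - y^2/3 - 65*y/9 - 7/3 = (y - 3)*(y + 1/3)*(y + 7/3)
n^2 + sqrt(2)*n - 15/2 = (n - 3*sqrt(2)/2)*(n + 5*sqrt(2)/2)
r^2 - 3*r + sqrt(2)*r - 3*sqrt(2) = (r - 3)*(r + sqrt(2))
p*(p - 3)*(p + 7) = p^3 + 4*p^2 - 21*p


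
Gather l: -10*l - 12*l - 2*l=-24*l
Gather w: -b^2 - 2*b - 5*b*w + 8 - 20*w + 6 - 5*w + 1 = -b^2 - 2*b + w*(-5*b - 25) + 15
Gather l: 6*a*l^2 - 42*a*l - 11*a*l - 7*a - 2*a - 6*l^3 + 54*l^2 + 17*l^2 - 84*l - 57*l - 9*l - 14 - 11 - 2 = -9*a - 6*l^3 + l^2*(6*a + 71) + l*(-53*a - 150) - 27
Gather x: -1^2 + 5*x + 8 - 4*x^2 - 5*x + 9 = 16 - 4*x^2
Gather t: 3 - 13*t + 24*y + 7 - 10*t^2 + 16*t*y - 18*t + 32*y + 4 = -10*t^2 + t*(16*y - 31) + 56*y + 14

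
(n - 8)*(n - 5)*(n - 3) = n^3 - 16*n^2 + 79*n - 120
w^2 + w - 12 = (w - 3)*(w + 4)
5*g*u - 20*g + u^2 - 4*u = (5*g + u)*(u - 4)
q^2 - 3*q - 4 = (q - 4)*(q + 1)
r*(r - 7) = r^2 - 7*r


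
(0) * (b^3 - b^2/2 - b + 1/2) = 0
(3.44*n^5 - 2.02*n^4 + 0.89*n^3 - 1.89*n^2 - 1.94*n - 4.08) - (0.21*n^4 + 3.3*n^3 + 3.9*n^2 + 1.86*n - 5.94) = 3.44*n^5 - 2.23*n^4 - 2.41*n^3 - 5.79*n^2 - 3.8*n + 1.86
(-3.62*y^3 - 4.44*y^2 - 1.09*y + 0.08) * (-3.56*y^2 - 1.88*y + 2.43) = 12.8872*y^5 + 22.612*y^4 + 3.431*y^3 - 9.0248*y^2 - 2.7991*y + 0.1944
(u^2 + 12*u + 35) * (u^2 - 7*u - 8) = u^4 + 5*u^3 - 57*u^2 - 341*u - 280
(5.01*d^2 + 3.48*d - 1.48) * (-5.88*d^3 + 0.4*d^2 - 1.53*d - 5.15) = -29.4588*d^5 - 18.4584*d^4 + 2.4291*d^3 - 31.7179*d^2 - 15.6576*d + 7.622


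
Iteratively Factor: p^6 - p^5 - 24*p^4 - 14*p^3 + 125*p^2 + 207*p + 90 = (p - 3)*(p^5 + 2*p^4 - 18*p^3 - 68*p^2 - 79*p - 30) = (p - 3)*(p + 1)*(p^4 + p^3 - 19*p^2 - 49*p - 30) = (p - 5)*(p - 3)*(p + 1)*(p^3 + 6*p^2 + 11*p + 6) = (p - 5)*(p - 3)*(p + 1)^2*(p^2 + 5*p + 6) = (p - 5)*(p - 3)*(p + 1)^2*(p + 2)*(p + 3)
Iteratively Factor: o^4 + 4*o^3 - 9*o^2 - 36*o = (o - 3)*(o^3 + 7*o^2 + 12*o) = (o - 3)*(o + 4)*(o^2 + 3*o) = o*(o - 3)*(o + 4)*(o + 3)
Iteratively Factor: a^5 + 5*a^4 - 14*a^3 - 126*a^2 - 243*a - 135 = (a + 3)*(a^4 + 2*a^3 - 20*a^2 - 66*a - 45) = (a + 3)^2*(a^3 - a^2 - 17*a - 15) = (a + 1)*(a + 3)^2*(a^2 - 2*a - 15) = (a + 1)*(a + 3)^3*(a - 5)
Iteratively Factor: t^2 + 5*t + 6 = (t + 2)*(t + 3)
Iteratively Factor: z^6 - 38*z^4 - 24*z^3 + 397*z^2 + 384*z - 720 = (z - 4)*(z^5 + 4*z^4 - 22*z^3 - 112*z^2 - 51*z + 180) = (z - 4)*(z + 3)*(z^4 + z^3 - 25*z^2 - 37*z + 60) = (z - 5)*(z - 4)*(z + 3)*(z^3 + 6*z^2 + 5*z - 12) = (z - 5)*(z - 4)*(z - 1)*(z + 3)*(z^2 + 7*z + 12) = (z - 5)*(z - 4)*(z - 1)*(z + 3)*(z + 4)*(z + 3)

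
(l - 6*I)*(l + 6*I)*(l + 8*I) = l^3 + 8*I*l^2 + 36*l + 288*I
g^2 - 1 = (g - 1)*(g + 1)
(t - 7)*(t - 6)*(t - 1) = t^3 - 14*t^2 + 55*t - 42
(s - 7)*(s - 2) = s^2 - 9*s + 14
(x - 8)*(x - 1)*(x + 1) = x^3 - 8*x^2 - x + 8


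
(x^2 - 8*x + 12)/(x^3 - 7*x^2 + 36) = (x - 2)/(x^2 - x - 6)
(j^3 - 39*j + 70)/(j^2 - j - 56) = (j^2 - 7*j + 10)/(j - 8)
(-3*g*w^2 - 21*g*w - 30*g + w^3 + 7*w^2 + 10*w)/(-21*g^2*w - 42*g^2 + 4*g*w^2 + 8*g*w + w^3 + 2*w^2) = (w + 5)/(7*g + w)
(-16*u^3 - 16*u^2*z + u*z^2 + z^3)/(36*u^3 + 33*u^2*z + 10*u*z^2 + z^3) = (-4*u^2 - 3*u*z + z^2)/(9*u^2 + 6*u*z + z^2)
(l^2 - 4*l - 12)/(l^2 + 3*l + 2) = (l - 6)/(l + 1)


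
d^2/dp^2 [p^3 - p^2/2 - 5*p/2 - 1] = 6*p - 1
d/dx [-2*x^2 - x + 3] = -4*x - 1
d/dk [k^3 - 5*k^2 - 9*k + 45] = 3*k^2 - 10*k - 9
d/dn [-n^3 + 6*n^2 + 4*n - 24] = -3*n^2 + 12*n + 4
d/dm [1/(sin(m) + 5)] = -cos(m)/(sin(m) + 5)^2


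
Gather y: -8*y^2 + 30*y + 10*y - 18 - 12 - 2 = -8*y^2 + 40*y - 32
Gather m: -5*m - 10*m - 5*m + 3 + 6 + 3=12 - 20*m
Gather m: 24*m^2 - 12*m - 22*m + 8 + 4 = 24*m^2 - 34*m + 12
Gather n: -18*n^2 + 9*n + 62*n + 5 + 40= -18*n^2 + 71*n + 45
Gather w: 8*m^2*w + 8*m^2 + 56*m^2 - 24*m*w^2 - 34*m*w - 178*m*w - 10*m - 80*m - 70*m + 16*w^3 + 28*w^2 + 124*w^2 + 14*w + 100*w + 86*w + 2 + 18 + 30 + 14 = 64*m^2 - 160*m + 16*w^3 + w^2*(152 - 24*m) + w*(8*m^2 - 212*m + 200) + 64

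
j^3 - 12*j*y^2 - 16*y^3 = (j - 4*y)*(j + 2*y)^2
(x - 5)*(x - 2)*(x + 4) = x^3 - 3*x^2 - 18*x + 40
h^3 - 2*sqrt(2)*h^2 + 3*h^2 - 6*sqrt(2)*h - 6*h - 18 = (h + 3)*(h - 3*sqrt(2))*(h + sqrt(2))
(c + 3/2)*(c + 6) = c^2 + 15*c/2 + 9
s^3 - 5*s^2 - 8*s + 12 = (s - 6)*(s - 1)*(s + 2)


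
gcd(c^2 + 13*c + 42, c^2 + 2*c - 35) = c + 7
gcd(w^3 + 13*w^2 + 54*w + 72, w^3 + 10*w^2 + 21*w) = w + 3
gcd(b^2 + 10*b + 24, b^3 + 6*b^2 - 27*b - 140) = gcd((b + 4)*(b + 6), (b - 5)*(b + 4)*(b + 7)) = b + 4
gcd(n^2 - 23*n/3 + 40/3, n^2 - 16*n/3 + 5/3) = n - 5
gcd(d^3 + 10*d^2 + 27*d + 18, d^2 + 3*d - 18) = d + 6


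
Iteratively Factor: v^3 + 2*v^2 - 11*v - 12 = (v + 4)*(v^2 - 2*v - 3) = (v + 1)*(v + 4)*(v - 3)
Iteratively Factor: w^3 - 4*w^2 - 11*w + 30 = (w - 2)*(w^2 - 2*w - 15) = (w - 5)*(w - 2)*(w + 3)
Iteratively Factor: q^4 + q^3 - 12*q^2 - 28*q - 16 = (q + 2)*(q^3 - q^2 - 10*q - 8) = (q + 2)^2*(q^2 - 3*q - 4) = (q + 1)*(q + 2)^2*(q - 4)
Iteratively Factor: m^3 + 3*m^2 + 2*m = (m)*(m^2 + 3*m + 2) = m*(m + 2)*(m + 1)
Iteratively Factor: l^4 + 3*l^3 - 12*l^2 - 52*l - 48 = (l + 2)*(l^3 + l^2 - 14*l - 24) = (l + 2)^2*(l^2 - l - 12) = (l + 2)^2*(l + 3)*(l - 4)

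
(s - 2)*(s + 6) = s^2 + 4*s - 12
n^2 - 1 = (n - 1)*(n + 1)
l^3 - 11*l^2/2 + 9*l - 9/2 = (l - 3)*(l - 3/2)*(l - 1)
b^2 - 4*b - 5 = (b - 5)*(b + 1)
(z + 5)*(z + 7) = z^2 + 12*z + 35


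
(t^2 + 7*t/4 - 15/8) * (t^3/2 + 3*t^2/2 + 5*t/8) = t^5/2 + 19*t^4/8 + 37*t^3/16 - 55*t^2/32 - 75*t/64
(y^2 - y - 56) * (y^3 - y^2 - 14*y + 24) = y^5 - 2*y^4 - 69*y^3 + 94*y^2 + 760*y - 1344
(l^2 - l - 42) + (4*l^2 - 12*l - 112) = 5*l^2 - 13*l - 154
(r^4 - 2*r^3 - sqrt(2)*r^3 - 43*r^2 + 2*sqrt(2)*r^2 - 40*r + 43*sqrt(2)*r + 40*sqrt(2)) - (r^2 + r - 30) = r^4 - 2*r^3 - sqrt(2)*r^3 - 44*r^2 + 2*sqrt(2)*r^2 - 41*r + 43*sqrt(2)*r + 30 + 40*sqrt(2)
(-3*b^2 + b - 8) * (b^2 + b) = -3*b^4 - 2*b^3 - 7*b^2 - 8*b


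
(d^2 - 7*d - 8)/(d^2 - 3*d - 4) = (d - 8)/(d - 4)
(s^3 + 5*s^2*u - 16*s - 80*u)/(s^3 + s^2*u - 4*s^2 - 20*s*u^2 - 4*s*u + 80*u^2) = (s + 4)/(s - 4*u)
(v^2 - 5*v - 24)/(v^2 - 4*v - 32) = (v + 3)/(v + 4)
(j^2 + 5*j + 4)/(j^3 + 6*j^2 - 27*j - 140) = (j + 1)/(j^2 + 2*j - 35)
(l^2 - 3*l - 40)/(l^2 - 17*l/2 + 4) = 2*(l + 5)/(2*l - 1)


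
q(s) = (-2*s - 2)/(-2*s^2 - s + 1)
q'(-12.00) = -0.00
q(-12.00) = -0.08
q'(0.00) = -4.00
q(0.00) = -2.00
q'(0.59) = -123.46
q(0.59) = 11.11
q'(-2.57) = -0.11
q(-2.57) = -0.33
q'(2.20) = -0.35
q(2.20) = 0.59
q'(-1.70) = -0.21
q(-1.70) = -0.45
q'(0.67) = -34.60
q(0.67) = 5.88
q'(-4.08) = -0.05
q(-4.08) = -0.22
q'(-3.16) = -0.07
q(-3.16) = -0.27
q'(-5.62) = -0.03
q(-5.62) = -0.16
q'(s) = (-2*s - 2)*(4*s + 1)/(-2*s^2 - s + 1)^2 - 2/(-2*s^2 - s + 1)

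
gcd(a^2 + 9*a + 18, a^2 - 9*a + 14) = 1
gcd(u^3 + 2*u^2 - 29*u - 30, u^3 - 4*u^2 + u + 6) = u + 1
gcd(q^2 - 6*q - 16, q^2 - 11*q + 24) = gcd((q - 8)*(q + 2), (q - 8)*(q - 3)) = q - 8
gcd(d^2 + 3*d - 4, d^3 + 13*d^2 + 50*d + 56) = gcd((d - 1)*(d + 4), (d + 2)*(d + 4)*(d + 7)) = d + 4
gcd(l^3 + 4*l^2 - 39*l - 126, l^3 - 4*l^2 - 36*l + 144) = l - 6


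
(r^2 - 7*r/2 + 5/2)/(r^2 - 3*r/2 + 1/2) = (2*r - 5)/(2*r - 1)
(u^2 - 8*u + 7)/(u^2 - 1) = (u - 7)/(u + 1)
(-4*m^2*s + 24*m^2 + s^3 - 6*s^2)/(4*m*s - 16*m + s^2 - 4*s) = (-4*m^2*s + 24*m^2 + s^3 - 6*s^2)/(4*m*s - 16*m + s^2 - 4*s)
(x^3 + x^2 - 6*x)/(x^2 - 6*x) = (x^2 + x - 6)/(x - 6)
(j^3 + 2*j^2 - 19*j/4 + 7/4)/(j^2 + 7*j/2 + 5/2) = (4*j^3 + 8*j^2 - 19*j + 7)/(2*(2*j^2 + 7*j + 5))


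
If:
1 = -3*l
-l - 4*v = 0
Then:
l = -1/3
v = 1/12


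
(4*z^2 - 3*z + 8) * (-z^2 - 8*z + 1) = -4*z^4 - 29*z^3 + 20*z^2 - 67*z + 8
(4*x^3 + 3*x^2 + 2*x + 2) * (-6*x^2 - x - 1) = -24*x^5 - 22*x^4 - 19*x^3 - 17*x^2 - 4*x - 2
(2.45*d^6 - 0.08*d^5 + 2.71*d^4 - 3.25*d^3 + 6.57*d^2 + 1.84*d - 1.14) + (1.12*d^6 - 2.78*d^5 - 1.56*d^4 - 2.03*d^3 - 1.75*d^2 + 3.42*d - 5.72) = 3.57*d^6 - 2.86*d^5 + 1.15*d^4 - 5.28*d^3 + 4.82*d^2 + 5.26*d - 6.86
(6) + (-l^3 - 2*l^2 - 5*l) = -l^3 - 2*l^2 - 5*l + 6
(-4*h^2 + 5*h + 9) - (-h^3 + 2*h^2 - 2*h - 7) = h^3 - 6*h^2 + 7*h + 16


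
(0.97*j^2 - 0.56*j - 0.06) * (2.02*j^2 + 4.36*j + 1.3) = 1.9594*j^4 + 3.098*j^3 - 1.3018*j^2 - 0.9896*j - 0.078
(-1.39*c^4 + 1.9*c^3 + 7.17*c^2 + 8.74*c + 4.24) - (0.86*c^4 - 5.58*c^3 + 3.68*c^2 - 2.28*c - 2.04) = -2.25*c^4 + 7.48*c^3 + 3.49*c^2 + 11.02*c + 6.28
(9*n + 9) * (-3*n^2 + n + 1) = -27*n^3 - 18*n^2 + 18*n + 9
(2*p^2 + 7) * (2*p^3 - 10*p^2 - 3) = 4*p^5 - 20*p^4 + 14*p^3 - 76*p^2 - 21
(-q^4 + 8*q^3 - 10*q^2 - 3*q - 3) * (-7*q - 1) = 7*q^5 - 55*q^4 + 62*q^3 + 31*q^2 + 24*q + 3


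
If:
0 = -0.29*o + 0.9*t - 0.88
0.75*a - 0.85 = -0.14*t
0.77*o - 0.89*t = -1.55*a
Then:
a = 1.04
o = -1.55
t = 0.48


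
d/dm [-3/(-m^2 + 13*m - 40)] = 3*(13 - 2*m)/(m^2 - 13*m + 40)^2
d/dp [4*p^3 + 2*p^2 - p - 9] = 12*p^2 + 4*p - 1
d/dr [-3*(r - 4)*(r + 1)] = 9 - 6*r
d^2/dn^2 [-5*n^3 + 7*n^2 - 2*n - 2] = 14 - 30*n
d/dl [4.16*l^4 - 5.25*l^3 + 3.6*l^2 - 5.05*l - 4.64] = 16.64*l^3 - 15.75*l^2 + 7.2*l - 5.05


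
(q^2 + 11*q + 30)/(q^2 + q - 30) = (q + 5)/(q - 5)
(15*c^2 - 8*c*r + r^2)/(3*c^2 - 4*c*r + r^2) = (-5*c + r)/(-c + r)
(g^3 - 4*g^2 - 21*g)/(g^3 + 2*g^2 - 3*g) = (g - 7)/(g - 1)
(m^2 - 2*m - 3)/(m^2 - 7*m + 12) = (m + 1)/(m - 4)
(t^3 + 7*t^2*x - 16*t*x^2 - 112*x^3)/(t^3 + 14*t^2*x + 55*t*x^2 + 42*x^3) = (t^2 - 16*x^2)/(t^2 + 7*t*x + 6*x^2)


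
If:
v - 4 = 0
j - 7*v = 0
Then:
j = 28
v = 4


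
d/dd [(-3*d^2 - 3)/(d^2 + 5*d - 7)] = 3*(-5*d^2 + 16*d + 5)/(d^4 + 10*d^3 + 11*d^2 - 70*d + 49)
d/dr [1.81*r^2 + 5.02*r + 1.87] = 3.62*r + 5.02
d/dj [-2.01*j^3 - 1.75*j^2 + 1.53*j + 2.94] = -6.03*j^2 - 3.5*j + 1.53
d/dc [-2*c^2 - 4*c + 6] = -4*c - 4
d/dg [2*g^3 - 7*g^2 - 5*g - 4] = 6*g^2 - 14*g - 5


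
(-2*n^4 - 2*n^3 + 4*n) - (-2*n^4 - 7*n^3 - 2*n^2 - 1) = 5*n^3 + 2*n^2 + 4*n + 1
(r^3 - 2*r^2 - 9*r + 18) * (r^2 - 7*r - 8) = r^5 - 9*r^4 - 3*r^3 + 97*r^2 - 54*r - 144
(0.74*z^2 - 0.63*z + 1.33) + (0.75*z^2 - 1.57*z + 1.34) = 1.49*z^2 - 2.2*z + 2.67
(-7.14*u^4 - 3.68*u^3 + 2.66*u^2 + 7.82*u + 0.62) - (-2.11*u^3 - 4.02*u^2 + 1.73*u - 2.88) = -7.14*u^4 - 1.57*u^3 + 6.68*u^2 + 6.09*u + 3.5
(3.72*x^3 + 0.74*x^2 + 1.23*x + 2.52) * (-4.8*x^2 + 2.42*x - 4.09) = -17.856*x^5 + 5.4504*x^4 - 19.328*x^3 - 12.146*x^2 + 1.0677*x - 10.3068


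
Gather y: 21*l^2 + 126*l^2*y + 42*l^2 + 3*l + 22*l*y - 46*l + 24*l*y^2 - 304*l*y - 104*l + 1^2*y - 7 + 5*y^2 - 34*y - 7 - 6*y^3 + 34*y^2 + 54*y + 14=63*l^2 - 147*l - 6*y^3 + y^2*(24*l + 39) + y*(126*l^2 - 282*l + 21)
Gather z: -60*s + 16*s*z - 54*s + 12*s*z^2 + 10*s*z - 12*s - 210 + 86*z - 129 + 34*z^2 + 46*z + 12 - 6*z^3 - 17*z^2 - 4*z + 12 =-126*s - 6*z^3 + z^2*(12*s + 17) + z*(26*s + 128) - 315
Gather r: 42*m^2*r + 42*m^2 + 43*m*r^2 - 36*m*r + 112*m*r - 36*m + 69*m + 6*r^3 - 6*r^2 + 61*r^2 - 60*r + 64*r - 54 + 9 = 42*m^2 + 33*m + 6*r^3 + r^2*(43*m + 55) + r*(42*m^2 + 76*m + 4) - 45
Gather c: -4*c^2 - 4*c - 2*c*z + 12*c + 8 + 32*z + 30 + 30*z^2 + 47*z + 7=-4*c^2 + c*(8 - 2*z) + 30*z^2 + 79*z + 45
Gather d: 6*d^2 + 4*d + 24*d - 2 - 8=6*d^2 + 28*d - 10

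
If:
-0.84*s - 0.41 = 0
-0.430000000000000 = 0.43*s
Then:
No Solution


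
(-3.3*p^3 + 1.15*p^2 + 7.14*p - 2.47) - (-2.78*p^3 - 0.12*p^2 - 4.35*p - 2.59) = -0.52*p^3 + 1.27*p^2 + 11.49*p + 0.12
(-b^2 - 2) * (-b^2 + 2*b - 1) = b^4 - 2*b^3 + 3*b^2 - 4*b + 2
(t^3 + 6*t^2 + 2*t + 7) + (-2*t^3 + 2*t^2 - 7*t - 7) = -t^3 + 8*t^2 - 5*t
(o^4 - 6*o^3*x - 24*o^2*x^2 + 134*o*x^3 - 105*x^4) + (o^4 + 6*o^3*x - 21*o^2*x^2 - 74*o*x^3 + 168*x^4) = 2*o^4 - 45*o^2*x^2 + 60*o*x^3 + 63*x^4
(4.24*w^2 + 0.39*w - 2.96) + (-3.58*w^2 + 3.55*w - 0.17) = 0.66*w^2 + 3.94*w - 3.13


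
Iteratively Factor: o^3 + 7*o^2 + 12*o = (o + 4)*(o^2 + 3*o) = o*(o + 4)*(o + 3)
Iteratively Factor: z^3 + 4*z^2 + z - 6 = (z + 2)*(z^2 + 2*z - 3) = (z - 1)*(z + 2)*(z + 3)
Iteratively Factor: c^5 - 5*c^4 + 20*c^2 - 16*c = (c + 2)*(c^4 - 7*c^3 + 14*c^2 - 8*c) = c*(c + 2)*(c^3 - 7*c^2 + 14*c - 8) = c*(c - 4)*(c + 2)*(c^2 - 3*c + 2) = c*(c - 4)*(c - 2)*(c + 2)*(c - 1)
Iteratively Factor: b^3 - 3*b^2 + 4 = (b + 1)*(b^2 - 4*b + 4) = (b - 2)*(b + 1)*(b - 2)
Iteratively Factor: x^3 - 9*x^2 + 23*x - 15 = (x - 5)*(x^2 - 4*x + 3) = (x - 5)*(x - 1)*(x - 3)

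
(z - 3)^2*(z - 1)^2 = z^4 - 8*z^3 + 22*z^2 - 24*z + 9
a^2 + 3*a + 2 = (a + 1)*(a + 2)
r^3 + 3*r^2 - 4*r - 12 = (r - 2)*(r + 2)*(r + 3)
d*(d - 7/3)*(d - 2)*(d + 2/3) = d^4 - 11*d^3/3 + 16*d^2/9 + 28*d/9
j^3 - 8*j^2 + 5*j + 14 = (j - 7)*(j - 2)*(j + 1)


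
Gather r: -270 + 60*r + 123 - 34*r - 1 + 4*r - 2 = 30*r - 150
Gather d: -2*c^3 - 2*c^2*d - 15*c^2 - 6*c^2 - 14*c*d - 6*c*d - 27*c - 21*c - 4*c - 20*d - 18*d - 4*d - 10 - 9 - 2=-2*c^3 - 21*c^2 - 52*c + d*(-2*c^2 - 20*c - 42) - 21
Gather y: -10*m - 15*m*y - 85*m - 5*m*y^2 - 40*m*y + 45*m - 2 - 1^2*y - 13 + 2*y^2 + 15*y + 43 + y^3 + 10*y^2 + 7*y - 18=-50*m + y^3 + y^2*(12 - 5*m) + y*(21 - 55*m) + 10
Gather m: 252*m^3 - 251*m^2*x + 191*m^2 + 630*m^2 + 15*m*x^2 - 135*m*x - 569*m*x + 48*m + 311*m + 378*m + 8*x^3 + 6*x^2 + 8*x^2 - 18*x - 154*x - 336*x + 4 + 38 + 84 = 252*m^3 + m^2*(821 - 251*x) + m*(15*x^2 - 704*x + 737) + 8*x^3 + 14*x^2 - 508*x + 126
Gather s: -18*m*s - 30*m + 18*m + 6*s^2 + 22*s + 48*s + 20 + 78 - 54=-12*m + 6*s^2 + s*(70 - 18*m) + 44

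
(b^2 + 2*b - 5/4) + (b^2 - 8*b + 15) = 2*b^2 - 6*b + 55/4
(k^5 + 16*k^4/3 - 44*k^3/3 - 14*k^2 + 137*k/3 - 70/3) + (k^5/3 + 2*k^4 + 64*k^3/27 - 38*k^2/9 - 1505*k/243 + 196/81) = 4*k^5/3 + 22*k^4/3 - 332*k^3/27 - 164*k^2/9 + 9592*k/243 - 1694/81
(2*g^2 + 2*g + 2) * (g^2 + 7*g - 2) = 2*g^4 + 16*g^3 + 12*g^2 + 10*g - 4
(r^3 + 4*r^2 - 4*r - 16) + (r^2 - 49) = r^3 + 5*r^2 - 4*r - 65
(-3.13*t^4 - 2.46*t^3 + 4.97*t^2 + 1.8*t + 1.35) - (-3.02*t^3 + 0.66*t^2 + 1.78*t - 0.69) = -3.13*t^4 + 0.56*t^3 + 4.31*t^2 + 0.02*t + 2.04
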